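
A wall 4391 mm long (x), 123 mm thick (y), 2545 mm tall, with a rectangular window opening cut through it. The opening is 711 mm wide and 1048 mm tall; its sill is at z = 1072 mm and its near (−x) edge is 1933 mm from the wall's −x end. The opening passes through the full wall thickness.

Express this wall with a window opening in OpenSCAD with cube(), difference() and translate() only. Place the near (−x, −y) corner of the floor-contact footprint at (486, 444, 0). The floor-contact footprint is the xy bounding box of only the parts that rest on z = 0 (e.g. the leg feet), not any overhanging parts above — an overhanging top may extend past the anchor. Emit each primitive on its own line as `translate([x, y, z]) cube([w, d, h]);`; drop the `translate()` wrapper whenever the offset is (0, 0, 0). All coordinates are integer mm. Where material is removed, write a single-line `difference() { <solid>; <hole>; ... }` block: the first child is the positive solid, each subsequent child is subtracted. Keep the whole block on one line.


difference() { translate([486, 444, 0]) cube([4391, 123, 2545]); translate([2419, 444, 1072]) cube([711, 123, 1048]); }


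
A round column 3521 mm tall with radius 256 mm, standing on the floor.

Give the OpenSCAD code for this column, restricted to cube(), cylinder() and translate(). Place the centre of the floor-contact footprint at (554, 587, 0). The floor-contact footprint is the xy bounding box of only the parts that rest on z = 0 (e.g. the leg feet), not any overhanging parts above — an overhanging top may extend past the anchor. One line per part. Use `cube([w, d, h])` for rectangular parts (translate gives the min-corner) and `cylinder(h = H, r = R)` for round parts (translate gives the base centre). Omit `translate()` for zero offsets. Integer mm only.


translate([554, 587, 0]) cylinder(h = 3521, r = 256);


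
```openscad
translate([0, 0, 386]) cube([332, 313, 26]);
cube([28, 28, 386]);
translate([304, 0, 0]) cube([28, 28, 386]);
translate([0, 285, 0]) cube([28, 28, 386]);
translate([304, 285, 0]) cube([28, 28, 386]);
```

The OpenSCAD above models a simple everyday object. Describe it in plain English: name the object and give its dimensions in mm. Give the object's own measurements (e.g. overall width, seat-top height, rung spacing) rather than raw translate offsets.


A four-legged stool. The seat is a 332×313×26 mm slab whose top surface is at z = 412 mm; four square legs, each 28×28 mm in cross-section, run from the floor (z = 0) to the underside of the seat, each flush with a corner of the seat.


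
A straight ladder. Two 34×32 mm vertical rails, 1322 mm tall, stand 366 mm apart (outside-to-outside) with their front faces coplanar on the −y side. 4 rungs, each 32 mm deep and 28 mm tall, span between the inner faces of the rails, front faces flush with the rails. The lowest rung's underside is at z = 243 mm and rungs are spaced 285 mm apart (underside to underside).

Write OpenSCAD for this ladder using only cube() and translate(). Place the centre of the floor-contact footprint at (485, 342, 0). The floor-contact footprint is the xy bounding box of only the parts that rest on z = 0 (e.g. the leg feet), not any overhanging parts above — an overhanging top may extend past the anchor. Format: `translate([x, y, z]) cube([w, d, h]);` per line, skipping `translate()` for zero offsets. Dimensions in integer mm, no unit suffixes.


// rung span = 366 - 2*34 = 298
// rung[k] z = 243 + k*285
translate([302, 326, 0]) cube([34, 32, 1322]);
translate([634, 326, 0]) cube([34, 32, 1322]);
translate([336, 326, 243]) cube([298, 32, 28]);
translate([336, 326, 528]) cube([298, 32, 28]);
translate([336, 326, 813]) cube([298, 32, 28]);
translate([336, 326, 1098]) cube([298, 32, 28]);


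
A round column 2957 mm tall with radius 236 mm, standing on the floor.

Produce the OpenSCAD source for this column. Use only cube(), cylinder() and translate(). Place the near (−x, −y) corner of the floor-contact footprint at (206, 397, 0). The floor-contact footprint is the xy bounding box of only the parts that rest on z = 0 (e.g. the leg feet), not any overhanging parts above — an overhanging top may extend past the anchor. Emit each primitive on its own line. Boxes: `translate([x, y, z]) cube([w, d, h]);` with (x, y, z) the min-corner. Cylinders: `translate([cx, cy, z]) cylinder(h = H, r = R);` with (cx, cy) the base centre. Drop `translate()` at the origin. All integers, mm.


translate([442, 633, 0]) cylinder(h = 2957, r = 236);


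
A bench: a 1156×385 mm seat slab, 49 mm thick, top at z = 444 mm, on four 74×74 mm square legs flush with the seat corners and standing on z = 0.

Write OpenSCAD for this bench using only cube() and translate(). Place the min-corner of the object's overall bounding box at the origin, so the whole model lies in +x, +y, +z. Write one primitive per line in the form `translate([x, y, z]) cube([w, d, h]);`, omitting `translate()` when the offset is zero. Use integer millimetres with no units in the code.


translate([0, 0, 395]) cube([1156, 385, 49]);
cube([74, 74, 395]);
translate([0, 311, 0]) cube([74, 74, 395]);
translate([1082, 0, 0]) cube([74, 74, 395]);
translate([1082, 311, 0]) cube([74, 74, 395]);


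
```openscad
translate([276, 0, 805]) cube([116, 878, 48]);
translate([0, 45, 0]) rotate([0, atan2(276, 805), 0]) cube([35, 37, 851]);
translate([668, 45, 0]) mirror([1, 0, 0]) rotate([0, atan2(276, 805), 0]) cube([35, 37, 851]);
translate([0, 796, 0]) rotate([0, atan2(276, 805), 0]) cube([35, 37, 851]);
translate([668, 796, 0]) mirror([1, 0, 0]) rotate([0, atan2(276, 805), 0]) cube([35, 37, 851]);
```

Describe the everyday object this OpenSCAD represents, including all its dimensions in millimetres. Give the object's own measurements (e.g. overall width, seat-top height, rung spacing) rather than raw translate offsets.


A sawhorse. A 116×878×48 mm beam (x, y, z) sits on two A-frame leg pairs. Each pair is two raked legs of 35×37 mm section (37 mm along y) splaying symmetrically in x. Each leg rises 805 mm vertically over 276 mm of horizontal reach and is 851 mm long along its own axis. Every leg's outer bottom edge rests on the floor and its outer top edge meets a bottom edge of the beam — the left legs (tilting toward +x) meet the beam's −x bottom edge, the right legs (their mirror images, tilting toward −x) meet its +x bottom edge — so the leg tops tuck under the beam, the beam's underside is 805 mm above the floor, and the feet are 668 mm apart outside-to-outside with the beam centred between them. The two leg pairs are set in 45 mm from either end of the beam.


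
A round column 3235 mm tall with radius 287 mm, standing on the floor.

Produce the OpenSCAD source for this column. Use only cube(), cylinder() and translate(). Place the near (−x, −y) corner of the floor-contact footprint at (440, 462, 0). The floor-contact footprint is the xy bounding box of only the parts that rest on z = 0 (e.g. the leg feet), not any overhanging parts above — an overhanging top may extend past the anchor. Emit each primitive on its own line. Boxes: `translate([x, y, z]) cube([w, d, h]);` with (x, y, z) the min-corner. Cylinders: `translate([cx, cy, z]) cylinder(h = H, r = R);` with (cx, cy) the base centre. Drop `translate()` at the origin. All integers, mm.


translate([727, 749, 0]) cylinder(h = 3235, r = 287);


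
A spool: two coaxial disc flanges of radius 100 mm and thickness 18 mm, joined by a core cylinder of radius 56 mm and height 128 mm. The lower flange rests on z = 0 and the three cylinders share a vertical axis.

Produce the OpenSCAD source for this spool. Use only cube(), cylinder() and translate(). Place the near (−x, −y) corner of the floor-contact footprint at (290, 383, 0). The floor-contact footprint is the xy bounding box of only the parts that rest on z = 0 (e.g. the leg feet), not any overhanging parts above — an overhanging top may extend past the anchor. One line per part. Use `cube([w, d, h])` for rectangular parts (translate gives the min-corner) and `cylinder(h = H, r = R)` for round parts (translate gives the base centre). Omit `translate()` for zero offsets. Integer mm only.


translate([390, 483, 0]) cylinder(h = 18, r = 100);
translate([390, 483, 18]) cylinder(h = 128, r = 56);
translate([390, 483, 146]) cylinder(h = 18, r = 100);


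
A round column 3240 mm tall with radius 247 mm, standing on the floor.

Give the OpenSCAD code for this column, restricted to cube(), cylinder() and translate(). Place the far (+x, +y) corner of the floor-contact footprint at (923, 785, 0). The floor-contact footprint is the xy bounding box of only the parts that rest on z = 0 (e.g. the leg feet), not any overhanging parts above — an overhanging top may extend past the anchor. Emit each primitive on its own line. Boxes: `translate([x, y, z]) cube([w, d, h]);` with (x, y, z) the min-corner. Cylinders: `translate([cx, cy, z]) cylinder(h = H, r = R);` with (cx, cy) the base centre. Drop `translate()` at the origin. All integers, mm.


translate([676, 538, 0]) cylinder(h = 3240, r = 247);


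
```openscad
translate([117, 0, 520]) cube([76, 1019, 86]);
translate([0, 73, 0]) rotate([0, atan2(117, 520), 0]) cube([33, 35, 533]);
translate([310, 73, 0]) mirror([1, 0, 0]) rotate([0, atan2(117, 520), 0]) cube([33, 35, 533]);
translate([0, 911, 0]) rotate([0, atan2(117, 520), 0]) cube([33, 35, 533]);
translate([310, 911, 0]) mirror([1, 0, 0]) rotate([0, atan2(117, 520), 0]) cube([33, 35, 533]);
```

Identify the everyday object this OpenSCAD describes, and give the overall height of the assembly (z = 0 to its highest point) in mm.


A sawhorse. The overall height is 606 mm.

A beam across two mirrored pairs of raked legs — a sawhorse. The beam's underside is at z = 520 (matching the legs' vertical rise in atan2(117, 520)) and the beam is 86 mm tall, so its top is at 520 + 86 = 606 mm. The raked legs top out at the beam's underside, so that is the highest point.


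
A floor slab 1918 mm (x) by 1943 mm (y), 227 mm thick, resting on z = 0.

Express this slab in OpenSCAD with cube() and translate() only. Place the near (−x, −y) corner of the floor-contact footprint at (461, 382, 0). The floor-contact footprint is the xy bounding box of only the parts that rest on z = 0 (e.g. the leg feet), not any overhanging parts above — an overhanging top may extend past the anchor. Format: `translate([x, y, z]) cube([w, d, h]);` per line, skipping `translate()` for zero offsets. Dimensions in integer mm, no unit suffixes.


translate([461, 382, 0]) cube([1918, 1943, 227]);


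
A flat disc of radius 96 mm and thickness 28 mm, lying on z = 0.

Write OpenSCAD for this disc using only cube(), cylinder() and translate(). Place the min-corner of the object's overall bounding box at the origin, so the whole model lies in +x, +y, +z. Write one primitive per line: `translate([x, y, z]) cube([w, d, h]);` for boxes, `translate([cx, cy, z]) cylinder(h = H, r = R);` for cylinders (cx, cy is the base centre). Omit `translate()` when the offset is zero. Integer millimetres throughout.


translate([96, 96, 0]) cylinder(h = 28, r = 96);


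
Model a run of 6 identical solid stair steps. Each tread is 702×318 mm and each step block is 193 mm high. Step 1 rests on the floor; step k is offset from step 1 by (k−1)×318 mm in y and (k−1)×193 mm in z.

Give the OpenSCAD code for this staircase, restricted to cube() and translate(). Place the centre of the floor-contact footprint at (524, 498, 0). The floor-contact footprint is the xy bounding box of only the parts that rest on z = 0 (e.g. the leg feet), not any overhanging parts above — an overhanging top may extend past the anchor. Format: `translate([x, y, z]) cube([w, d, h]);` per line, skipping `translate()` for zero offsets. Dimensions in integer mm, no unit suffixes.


translate([173, 339, 0]) cube([702, 318, 193]);
translate([173, 657, 193]) cube([702, 318, 193]);
translate([173, 975, 386]) cube([702, 318, 193]);
translate([173, 1293, 579]) cube([702, 318, 193]);
translate([173, 1611, 772]) cube([702, 318, 193]);
translate([173, 1929, 965]) cube([702, 318, 193]);


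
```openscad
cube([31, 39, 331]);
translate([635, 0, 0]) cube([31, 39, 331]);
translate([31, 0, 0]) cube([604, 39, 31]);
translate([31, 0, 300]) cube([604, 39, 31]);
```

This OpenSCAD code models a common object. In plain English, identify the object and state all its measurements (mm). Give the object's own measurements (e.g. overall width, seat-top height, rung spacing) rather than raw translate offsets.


A rectangular picture frame lying in the x–z plane (depth along y). The opening is 604 mm wide (x) by 269 mm tall (z), surrounded by a border 31 mm wide on all four sides. The frame is 39 mm deep and is made of two full-height vertical stiles with two horizontal rails fitted between them.


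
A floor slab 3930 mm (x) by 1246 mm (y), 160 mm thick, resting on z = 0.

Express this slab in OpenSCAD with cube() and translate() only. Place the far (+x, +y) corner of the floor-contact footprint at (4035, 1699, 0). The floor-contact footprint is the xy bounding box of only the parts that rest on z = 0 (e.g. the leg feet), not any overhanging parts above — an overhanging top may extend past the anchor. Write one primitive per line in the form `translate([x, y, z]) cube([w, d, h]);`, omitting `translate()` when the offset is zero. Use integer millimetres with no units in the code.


translate([105, 453, 0]) cube([3930, 1246, 160]);


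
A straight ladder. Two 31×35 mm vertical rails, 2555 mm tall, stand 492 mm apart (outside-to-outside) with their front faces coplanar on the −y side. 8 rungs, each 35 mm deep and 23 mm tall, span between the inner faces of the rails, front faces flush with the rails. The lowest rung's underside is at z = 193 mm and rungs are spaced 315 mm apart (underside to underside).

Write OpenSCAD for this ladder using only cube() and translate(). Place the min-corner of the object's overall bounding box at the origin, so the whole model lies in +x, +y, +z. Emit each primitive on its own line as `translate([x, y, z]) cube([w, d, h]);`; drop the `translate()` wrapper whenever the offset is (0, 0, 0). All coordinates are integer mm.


// rung span = 492 - 2*31 = 430
// rung[k] z = 193 + k*315
cube([31, 35, 2555]);
translate([461, 0, 0]) cube([31, 35, 2555]);
translate([31, 0, 193]) cube([430, 35, 23]);
translate([31, 0, 508]) cube([430, 35, 23]);
translate([31, 0, 823]) cube([430, 35, 23]);
translate([31, 0, 1138]) cube([430, 35, 23]);
translate([31, 0, 1453]) cube([430, 35, 23]);
translate([31, 0, 1768]) cube([430, 35, 23]);
translate([31, 0, 2083]) cube([430, 35, 23]);
translate([31, 0, 2398]) cube([430, 35, 23]);


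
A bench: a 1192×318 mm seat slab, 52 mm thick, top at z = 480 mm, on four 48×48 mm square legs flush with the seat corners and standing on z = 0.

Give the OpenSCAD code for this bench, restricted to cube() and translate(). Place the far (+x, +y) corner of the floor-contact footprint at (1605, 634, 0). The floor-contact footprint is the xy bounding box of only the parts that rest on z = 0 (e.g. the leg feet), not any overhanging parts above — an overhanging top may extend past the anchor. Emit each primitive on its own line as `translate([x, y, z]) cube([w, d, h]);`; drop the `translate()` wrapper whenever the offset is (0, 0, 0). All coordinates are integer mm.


// leg_h = 480 − 52 = 428
translate([413, 316, 428]) cube([1192, 318, 52]);
translate([413, 316, 0]) cube([48, 48, 428]);
translate([413, 586, 0]) cube([48, 48, 428]);
translate([1557, 316, 0]) cube([48, 48, 428]);
translate([1557, 586, 0]) cube([48, 48, 428]);


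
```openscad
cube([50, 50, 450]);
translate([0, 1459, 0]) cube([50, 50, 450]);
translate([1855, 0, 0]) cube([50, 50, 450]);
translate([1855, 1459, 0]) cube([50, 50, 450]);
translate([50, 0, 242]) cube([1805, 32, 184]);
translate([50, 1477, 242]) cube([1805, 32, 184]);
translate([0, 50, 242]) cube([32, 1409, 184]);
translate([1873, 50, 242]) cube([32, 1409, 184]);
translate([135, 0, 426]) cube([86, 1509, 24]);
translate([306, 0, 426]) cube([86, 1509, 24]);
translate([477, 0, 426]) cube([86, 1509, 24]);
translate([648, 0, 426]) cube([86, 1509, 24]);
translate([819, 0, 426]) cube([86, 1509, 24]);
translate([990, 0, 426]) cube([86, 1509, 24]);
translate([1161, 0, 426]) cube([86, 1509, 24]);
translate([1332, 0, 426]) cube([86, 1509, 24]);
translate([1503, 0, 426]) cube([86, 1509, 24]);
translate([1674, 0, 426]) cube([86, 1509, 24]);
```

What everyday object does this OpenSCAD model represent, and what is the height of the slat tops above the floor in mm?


A bed frame. The slat-top height is 450 mm.

Four posts, four rails, and a row of slats — a bed frame. Slats sit on the rails at z = 242 + 184 = 426; with slat thickness 24, the top is 450 mm.


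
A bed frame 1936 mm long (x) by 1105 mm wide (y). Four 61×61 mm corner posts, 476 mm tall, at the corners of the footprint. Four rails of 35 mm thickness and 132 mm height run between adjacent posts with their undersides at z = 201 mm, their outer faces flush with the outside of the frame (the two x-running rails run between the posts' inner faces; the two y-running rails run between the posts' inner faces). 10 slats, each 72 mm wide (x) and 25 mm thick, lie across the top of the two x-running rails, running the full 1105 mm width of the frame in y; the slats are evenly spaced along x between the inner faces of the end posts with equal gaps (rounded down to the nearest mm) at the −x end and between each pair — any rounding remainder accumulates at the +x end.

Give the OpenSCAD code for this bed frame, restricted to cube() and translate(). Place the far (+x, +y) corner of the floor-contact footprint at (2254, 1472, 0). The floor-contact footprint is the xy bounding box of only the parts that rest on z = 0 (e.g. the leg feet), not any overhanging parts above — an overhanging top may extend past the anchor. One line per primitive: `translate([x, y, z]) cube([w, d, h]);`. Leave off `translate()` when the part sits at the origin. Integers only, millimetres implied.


translate([318, 367, 0]) cube([61, 61, 476]);
translate([318, 1411, 0]) cube([61, 61, 476]);
translate([2193, 367, 0]) cube([61, 61, 476]);
translate([2193, 1411, 0]) cube([61, 61, 476]);
translate([379, 367, 201]) cube([1814, 35, 132]);
translate([379, 1437, 201]) cube([1814, 35, 132]);
translate([318, 428, 201]) cube([35, 983, 132]);
translate([2219, 428, 201]) cube([35, 983, 132]);
translate([478, 367, 333]) cube([72, 1105, 25]);
translate([649, 367, 333]) cube([72, 1105, 25]);
translate([820, 367, 333]) cube([72, 1105, 25]);
translate([991, 367, 333]) cube([72, 1105, 25]);
translate([1162, 367, 333]) cube([72, 1105, 25]);
translate([1333, 367, 333]) cube([72, 1105, 25]);
translate([1504, 367, 333]) cube([72, 1105, 25]);
translate([1675, 367, 333]) cube([72, 1105, 25]);
translate([1846, 367, 333]) cube([72, 1105, 25]);
translate([2017, 367, 333]) cube([72, 1105, 25]);


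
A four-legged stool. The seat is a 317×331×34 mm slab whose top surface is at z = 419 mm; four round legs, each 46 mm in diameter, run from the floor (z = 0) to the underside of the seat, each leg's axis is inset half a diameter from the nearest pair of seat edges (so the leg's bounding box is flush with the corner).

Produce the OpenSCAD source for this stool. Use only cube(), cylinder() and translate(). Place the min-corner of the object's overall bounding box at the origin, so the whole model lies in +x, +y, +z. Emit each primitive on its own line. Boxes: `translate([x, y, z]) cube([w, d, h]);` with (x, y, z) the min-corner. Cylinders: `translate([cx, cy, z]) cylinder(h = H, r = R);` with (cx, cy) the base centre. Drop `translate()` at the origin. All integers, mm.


// leg_h = 419 - 34 = 385
translate([0, 0, 385]) cube([317, 331, 34]);
translate([23, 23, 0]) cylinder(h = 385, r = 23);
translate([294, 23, 0]) cylinder(h = 385, r = 23);
translate([23, 308, 0]) cylinder(h = 385, r = 23);
translate([294, 308, 0]) cylinder(h = 385, r = 23);


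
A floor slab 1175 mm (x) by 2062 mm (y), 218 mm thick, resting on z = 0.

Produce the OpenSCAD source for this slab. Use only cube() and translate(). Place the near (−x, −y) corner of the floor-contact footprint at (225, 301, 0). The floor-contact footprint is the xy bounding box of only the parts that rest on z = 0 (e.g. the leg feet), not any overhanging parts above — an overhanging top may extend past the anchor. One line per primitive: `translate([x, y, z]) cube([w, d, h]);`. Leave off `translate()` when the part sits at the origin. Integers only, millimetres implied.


translate([225, 301, 0]) cube([1175, 2062, 218]);


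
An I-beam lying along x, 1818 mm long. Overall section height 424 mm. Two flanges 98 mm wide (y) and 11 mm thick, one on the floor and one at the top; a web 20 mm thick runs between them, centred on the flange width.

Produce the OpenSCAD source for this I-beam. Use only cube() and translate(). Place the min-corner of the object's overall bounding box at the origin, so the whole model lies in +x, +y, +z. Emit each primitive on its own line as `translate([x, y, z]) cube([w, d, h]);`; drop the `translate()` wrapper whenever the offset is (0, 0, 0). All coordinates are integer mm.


cube([1818, 98, 11]);
translate([0, 39, 11]) cube([1818, 20, 402]);
translate([0, 0, 413]) cube([1818, 98, 11]);


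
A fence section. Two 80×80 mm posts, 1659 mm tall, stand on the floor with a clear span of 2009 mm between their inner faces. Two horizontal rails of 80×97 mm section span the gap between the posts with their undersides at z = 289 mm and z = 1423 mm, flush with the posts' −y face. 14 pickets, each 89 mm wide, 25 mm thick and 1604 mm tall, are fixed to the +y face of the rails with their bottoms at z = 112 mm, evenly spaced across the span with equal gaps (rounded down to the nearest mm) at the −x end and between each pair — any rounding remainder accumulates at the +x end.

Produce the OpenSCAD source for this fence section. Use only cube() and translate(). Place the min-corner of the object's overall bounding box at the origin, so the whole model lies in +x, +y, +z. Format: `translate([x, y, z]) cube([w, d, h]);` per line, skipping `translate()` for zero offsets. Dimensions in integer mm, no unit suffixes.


cube([80, 80, 1659]);
translate([2089, 0, 0]) cube([80, 80, 1659]);
translate([80, 0, 289]) cube([2009, 80, 97]);
translate([80, 0, 1423]) cube([2009, 80, 97]);
translate([130, 80, 112]) cube([89, 25, 1604]);
translate([269, 80, 112]) cube([89, 25, 1604]);
translate([408, 80, 112]) cube([89, 25, 1604]);
translate([547, 80, 112]) cube([89, 25, 1604]);
translate([686, 80, 112]) cube([89, 25, 1604]);
translate([825, 80, 112]) cube([89, 25, 1604]);
translate([964, 80, 112]) cube([89, 25, 1604]);
translate([1103, 80, 112]) cube([89, 25, 1604]);
translate([1242, 80, 112]) cube([89, 25, 1604]);
translate([1381, 80, 112]) cube([89, 25, 1604]);
translate([1520, 80, 112]) cube([89, 25, 1604]);
translate([1659, 80, 112]) cube([89, 25, 1604]);
translate([1798, 80, 112]) cube([89, 25, 1604]);
translate([1937, 80, 112]) cube([89, 25, 1604]);


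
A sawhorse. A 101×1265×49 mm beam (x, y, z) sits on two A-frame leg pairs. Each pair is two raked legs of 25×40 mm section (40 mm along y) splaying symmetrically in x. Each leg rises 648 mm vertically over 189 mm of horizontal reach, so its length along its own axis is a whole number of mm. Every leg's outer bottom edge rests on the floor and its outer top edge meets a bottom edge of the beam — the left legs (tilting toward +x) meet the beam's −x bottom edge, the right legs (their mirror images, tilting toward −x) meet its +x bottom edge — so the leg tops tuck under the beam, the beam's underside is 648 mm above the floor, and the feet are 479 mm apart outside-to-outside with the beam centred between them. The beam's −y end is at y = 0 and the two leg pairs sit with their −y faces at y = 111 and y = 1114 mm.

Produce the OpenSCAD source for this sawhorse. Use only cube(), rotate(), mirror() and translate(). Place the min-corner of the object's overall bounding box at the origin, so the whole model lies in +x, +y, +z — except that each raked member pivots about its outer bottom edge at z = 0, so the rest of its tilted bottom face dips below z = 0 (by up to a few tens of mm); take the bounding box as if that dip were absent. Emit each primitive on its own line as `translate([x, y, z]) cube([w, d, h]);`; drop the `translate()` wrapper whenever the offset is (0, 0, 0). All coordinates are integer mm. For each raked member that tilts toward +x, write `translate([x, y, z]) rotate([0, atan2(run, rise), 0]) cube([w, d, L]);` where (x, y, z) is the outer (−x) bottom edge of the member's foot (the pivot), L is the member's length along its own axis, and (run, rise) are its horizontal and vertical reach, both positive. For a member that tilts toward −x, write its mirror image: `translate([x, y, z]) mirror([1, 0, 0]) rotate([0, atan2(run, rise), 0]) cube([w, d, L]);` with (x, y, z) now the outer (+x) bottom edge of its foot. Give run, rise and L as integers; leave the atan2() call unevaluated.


translate([189, 0, 648]) cube([101, 1265, 49]);
translate([0, 111, 0]) rotate([0, atan2(189, 648), 0]) cube([25, 40, 675]);
translate([479, 111, 0]) mirror([1, 0, 0]) rotate([0, atan2(189, 648), 0]) cube([25, 40, 675]);
translate([0, 1114, 0]) rotate([0, atan2(189, 648), 0]) cube([25, 40, 675]);
translate([479, 1114, 0]) mirror([1, 0, 0]) rotate([0, atan2(189, 648), 0]) cube([25, 40, 675]);


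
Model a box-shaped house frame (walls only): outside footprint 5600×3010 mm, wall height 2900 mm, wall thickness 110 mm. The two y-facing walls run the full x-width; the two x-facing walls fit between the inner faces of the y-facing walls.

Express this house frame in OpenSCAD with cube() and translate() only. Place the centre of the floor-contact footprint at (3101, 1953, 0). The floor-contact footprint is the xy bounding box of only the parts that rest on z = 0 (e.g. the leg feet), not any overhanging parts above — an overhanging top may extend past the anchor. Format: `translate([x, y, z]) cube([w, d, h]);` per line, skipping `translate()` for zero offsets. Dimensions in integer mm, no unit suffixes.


translate([301, 448, 0]) cube([5600, 110, 2900]);
translate([301, 3348, 0]) cube([5600, 110, 2900]);
translate([301, 558, 0]) cube([110, 2790, 2900]);
translate([5791, 558, 0]) cube([110, 2790, 2900]);


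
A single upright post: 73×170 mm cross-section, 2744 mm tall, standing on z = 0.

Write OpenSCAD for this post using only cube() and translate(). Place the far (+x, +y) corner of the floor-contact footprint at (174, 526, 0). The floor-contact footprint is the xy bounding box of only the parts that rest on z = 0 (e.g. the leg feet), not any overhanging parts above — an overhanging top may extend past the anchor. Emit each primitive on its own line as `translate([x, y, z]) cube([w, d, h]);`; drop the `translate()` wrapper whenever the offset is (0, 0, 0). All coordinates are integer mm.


translate([101, 356, 0]) cube([73, 170, 2744]);


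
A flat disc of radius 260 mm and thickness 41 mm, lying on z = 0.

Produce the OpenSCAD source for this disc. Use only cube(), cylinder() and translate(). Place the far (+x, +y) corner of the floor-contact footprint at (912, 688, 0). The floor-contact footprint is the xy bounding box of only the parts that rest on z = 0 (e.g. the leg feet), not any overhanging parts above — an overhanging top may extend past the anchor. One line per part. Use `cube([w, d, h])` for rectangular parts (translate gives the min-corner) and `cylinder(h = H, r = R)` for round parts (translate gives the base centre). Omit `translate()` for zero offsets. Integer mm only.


translate([652, 428, 0]) cylinder(h = 41, r = 260);


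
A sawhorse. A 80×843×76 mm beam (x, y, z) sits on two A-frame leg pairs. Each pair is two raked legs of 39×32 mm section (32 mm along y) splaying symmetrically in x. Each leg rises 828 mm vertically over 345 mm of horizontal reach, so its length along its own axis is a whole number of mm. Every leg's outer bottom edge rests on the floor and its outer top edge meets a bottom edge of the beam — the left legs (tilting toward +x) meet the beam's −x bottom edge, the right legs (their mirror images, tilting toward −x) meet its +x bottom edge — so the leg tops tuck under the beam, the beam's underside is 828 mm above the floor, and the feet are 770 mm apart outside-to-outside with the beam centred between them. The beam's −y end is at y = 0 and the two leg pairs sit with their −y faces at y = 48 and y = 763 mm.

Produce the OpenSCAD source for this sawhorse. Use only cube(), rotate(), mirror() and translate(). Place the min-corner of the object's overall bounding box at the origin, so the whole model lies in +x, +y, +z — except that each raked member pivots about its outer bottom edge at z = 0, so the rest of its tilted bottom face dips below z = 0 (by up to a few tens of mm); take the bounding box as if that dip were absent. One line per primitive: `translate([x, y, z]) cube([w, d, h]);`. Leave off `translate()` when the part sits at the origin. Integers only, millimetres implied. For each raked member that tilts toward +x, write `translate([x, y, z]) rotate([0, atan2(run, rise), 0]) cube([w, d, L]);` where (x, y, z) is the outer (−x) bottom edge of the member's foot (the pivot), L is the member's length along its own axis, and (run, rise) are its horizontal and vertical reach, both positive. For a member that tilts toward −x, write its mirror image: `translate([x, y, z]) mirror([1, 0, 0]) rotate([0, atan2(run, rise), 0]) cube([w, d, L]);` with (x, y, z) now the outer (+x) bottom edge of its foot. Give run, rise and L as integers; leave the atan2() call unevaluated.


translate([345, 0, 828]) cube([80, 843, 76]);
translate([0, 48, 0]) rotate([0, atan2(345, 828), 0]) cube([39, 32, 897]);
translate([770, 48, 0]) mirror([1, 0, 0]) rotate([0, atan2(345, 828), 0]) cube([39, 32, 897]);
translate([0, 763, 0]) rotate([0, atan2(345, 828), 0]) cube([39, 32, 897]);
translate([770, 763, 0]) mirror([1, 0, 0]) rotate([0, atan2(345, 828), 0]) cube([39, 32, 897]);


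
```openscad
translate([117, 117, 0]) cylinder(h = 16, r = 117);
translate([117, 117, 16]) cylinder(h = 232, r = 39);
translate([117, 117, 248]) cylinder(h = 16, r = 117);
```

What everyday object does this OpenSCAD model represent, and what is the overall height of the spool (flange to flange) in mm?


A spool. The overall height is 264 mm.

Three coaxial cylinders, large–small–large — a spool. Two 16 mm flanges and a 232 mm core give 16 + 232 + 16 = 264 mm.


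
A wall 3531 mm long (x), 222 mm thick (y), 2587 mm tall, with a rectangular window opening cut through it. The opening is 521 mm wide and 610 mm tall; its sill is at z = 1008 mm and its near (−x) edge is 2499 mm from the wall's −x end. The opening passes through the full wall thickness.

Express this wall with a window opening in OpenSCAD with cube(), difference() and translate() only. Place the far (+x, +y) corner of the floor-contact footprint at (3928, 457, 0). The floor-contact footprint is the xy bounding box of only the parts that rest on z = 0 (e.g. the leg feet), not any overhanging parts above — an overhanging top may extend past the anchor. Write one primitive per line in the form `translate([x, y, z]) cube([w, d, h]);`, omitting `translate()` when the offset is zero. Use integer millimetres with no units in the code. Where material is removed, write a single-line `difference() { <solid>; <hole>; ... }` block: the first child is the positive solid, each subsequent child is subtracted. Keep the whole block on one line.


difference() { translate([397, 235, 0]) cube([3531, 222, 2587]); translate([2896, 235, 1008]) cube([521, 222, 610]); }


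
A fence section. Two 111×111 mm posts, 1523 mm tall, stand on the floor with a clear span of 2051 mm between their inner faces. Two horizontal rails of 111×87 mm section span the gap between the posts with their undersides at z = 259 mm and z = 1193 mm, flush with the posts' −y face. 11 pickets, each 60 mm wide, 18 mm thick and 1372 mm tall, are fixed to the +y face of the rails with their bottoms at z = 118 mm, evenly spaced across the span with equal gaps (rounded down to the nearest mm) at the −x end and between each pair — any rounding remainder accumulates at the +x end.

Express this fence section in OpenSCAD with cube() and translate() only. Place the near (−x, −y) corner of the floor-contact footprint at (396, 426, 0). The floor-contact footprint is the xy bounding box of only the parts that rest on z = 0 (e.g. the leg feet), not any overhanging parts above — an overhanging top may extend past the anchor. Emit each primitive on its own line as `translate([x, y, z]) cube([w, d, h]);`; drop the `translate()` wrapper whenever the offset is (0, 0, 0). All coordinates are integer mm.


translate([396, 426, 0]) cube([111, 111, 1523]);
translate([2558, 426, 0]) cube([111, 111, 1523]);
translate([507, 426, 259]) cube([2051, 111, 87]);
translate([507, 426, 1193]) cube([2051, 111, 87]);
translate([622, 537, 118]) cube([60, 18, 1372]);
translate([797, 537, 118]) cube([60, 18, 1372]);
translate([972, 537, 118]) cube([60, 18, 1372]);
translate([1147, 537, 118]) cube([60, 18, 1372]);
translate([1322, 537, 118]) cube([60, 18, 1372]);
translate([1497, 537, 118]) cube([60, 18, 1372]);
translate([1672, 537, 118]) cube([60, 18, 1372]);
translate([1847, 537, 118]) cube([60, 18, 1372]);
translate([2022, 537, 118]) cube([60, 18, 1372]);
translate([2197, 537, 118]) cube([60, 18, 1372]);
translate([2372, 537, 118]) cube([60, 18, 1372]);


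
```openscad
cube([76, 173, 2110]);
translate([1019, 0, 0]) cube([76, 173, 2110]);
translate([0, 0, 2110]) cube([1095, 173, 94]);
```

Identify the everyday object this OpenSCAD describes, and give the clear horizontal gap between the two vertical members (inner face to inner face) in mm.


A door frame. The clear opening width is 943 mm.

Two 2110 mm tall posts with a header on top — a door frame. The left jamb is 76 mm wide at x = 0; the right jamb starts at x = 1019. The clear opening is 1019 − 76 = 943 mm.


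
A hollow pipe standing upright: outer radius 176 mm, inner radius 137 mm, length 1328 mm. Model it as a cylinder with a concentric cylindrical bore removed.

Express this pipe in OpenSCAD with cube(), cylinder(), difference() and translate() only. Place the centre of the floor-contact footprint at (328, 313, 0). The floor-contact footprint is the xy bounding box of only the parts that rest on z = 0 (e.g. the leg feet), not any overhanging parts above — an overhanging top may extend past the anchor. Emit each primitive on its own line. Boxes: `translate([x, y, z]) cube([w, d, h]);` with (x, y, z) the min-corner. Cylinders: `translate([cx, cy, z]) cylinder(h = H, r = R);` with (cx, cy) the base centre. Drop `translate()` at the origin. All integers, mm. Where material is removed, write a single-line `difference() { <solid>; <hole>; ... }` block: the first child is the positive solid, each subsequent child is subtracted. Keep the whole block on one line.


difference() { translate([328, 313, 0]) cylinder(h = 1328, r = 176); translate([328, 313, 0]) cylinder(h = 1328, r = 137); }


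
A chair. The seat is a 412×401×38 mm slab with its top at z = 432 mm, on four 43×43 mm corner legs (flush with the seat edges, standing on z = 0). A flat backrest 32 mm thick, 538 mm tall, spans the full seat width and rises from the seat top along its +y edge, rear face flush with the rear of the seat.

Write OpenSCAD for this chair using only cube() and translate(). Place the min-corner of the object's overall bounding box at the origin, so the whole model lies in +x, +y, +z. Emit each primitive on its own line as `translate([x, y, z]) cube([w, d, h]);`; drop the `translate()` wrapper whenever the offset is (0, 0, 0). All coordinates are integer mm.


translate([0, 0, 394]) cube([412, 401, 38]);
cube([43, 43, 394]);
translate([369, 0, 0]) cube([43, 43, 394]);
translate([0, 358, 0]) cube([43, 43, 394]);
translate([369, 358, 0]) cube([43, 43, 394]);
translate([0, 369, 432]) cube([412, 32, 538]);


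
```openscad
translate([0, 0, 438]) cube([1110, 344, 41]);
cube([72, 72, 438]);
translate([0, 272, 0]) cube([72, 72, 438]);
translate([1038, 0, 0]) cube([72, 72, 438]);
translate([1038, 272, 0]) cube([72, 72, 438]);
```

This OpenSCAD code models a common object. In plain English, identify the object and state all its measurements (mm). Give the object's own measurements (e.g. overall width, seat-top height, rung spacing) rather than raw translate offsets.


A long wooden bench with a 1110 mm (x) × 344 mm (y) seat, 41 mm thick, its top surface 479 mm above the floor. Four 72 mm square legs at the seat corners, flush with the edges, run from z = 0 to the seat underside.


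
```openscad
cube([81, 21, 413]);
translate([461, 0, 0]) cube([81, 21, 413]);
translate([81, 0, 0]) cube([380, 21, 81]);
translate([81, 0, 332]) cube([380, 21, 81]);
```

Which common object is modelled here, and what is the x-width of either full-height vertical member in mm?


A picture frame. The border width is 81 mm.

Four thin pieces enclosing a rectangular opening — a picture frame. The two full-height stiles are 413 mm tall; the top rail sits at z = 332 and is 81 mm tall, so the border above the opening is 413 − 332 = 81 mm, matching the stile x-width.


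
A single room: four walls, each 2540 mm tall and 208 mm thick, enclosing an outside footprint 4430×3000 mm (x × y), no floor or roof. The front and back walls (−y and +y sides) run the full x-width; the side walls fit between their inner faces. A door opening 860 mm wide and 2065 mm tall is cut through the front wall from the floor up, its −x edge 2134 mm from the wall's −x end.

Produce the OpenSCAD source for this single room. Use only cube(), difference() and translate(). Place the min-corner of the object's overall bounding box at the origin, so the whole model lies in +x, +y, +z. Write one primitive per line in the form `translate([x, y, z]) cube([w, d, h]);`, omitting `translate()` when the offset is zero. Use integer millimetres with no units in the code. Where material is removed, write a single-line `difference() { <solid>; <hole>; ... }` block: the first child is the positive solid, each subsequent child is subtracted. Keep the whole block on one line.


difference() { cube([4430, 208, 2540]); translate([2134, 0, 0]) cube([860, 208, 2065]); }
translate([0, 2792, 0]) cube([4430, 208, 2540]);
translate([0, 208, 0]) cube([208, 2584, 2540]);
translate([4222, 208, 0]) cube([208, 2584, 2540]);


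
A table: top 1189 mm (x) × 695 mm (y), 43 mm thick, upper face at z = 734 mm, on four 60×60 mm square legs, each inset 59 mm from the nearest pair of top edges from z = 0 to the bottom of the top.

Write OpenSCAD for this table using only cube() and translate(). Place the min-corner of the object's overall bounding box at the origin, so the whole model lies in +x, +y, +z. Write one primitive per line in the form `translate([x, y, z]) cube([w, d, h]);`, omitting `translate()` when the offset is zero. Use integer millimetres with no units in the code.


translate([0, 0, 691]) cube([1189, 695, 43]);
translate([59, 59, 0]) cube([60, 60, 691]);
translate([1070, 59, 0]) cube([60, 60, 691]);
translate([59, 576, 0]) cube([60, 60, 691]);
translate([1070, 576, 0]) cube([60, 60, 691]);


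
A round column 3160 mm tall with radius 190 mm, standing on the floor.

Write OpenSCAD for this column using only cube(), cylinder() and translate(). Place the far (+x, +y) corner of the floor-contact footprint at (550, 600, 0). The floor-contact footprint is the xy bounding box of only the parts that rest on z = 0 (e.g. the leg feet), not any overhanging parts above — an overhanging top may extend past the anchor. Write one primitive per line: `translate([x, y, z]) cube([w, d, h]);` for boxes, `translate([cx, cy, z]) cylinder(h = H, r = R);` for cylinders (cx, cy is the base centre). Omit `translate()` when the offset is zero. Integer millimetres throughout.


translate([360, 410, 0]) cylinder(h = 3160, r = 190);
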